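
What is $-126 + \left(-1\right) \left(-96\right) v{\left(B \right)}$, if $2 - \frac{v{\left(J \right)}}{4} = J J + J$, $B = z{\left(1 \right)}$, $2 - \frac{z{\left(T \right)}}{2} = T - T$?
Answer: $-7038$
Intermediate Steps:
$z{\left(T \right)} = 4$ ($z{\left(T \right)} = 4 - 2 \left(T - T\right) = 4 - 0 = 4 + 0 = 4$)
$B = 4$
$v{\left(J \right)} = 8 - 4 J - 4 J^{2}$ ($v{\left(J \right)} = 8 - 4 \left(J J + J\right) = 8 - 4 \left(J^{2} + J\right) = 8 - 4 \left(J + J^{2}\right) = 8 - \left(4 J + 4 J^{2}\right) = 8 - 4 J - 4 J^{2}$)
$-126 + \left(-1\right) \left(-96\right) v{\left(B \right)} = -126 + \left(-1\right) \left(-96\right) \left(8 - 16 - 4 \cdot 4^{2}\right) = -126 + 96 \left(8 - 16 - 64\right) = -126 + 96 \left(-72\right) = -126 - 6912 = -7038$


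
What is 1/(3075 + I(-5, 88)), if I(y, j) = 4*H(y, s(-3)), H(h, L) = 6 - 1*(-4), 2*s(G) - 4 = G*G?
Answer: 1/3115 ≈ 0.00032103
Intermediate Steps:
s(G) = 2 + G**2/2 (s(G) = 2 + (G*G)/2 = 2 + G**2/2)
H(h, L) = 10 (H(h, L) = 6 + 4 = 10)
I(y, j) = 40 (I(y, j) = 4*10 = 40)
1/(3075 + I(-5, 88)) = 1/(3075 + 40) = 1/3115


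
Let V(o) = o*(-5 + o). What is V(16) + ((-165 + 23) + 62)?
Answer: 96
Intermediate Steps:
V(16) + ((-165 + 23) + 62) = 16*(-5 + 16) + ((-165 + 23) + 62) = 16*11 + (-142 + 62) = 176 - 80 = 96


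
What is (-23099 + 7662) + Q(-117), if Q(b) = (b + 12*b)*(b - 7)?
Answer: 173167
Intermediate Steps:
Q(b) = 13*b*(-7 + b) (Q(b) = (13*b)*(-7 + b) = 13*b*(-7 + b))
(-23099 + 7662) + Q(-117) = (-23099 + 7662) + 13*(-117)*(-7 - 117) = -15437 + 13*(-117)*(-124) = -15437 + 188604 = 173167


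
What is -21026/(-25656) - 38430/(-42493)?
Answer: 939708949/545100204 ≈ 1.7239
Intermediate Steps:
-21026/(-25656) - 38430/(-42493) = -21026*(-1/25656) - 38430*(-1/42493) = 10513/12828 + 38430/42493 = 939708949/545100204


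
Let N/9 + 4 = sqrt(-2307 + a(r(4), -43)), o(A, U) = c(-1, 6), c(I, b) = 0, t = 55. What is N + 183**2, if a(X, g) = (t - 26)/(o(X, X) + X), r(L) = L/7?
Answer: 33453 + 855*I/2 ≈ 33453.0 + 427.5*I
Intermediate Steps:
o(A, U) = 0
r(L) = L/7 (r(L) = L*(1/7) = L/7)
a(X, g) = 29/X (a(X, g) = (55 - 26)/(0 + X) = 29/X)
N = -36 + 855*I/2 (N = -36 + 9*sqrt(-2307 + 29/(((1/7)*4))) = -36 + 9*sqrt(-2307 + 29/(4/7)) = -36 + 9*sqrt(-2307 + 29*(7/4)) = -36 + 9*sqrt(-2307 + 203/4) = -36 + 9*sqrt(-9025/4) = -36 + 9*(95*I/2) = -36 + 855*I/2 ≈ -36.0 + 427.5*I)
N + 183**2 = (-36 + 855*I/2) + 183**2 = (-36 + 855*I/2) + 33489 = 33453 + 855*I/2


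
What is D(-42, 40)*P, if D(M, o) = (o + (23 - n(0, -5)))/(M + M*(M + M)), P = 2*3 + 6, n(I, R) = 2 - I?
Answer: 122/581 ≈ 0.20998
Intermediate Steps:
P = 12 (P = 6 + 6 = 12)
D(M, o) = (21 + o)/(M + 2*M²) (D(M, o) = (o + (23 - (2 - 1*0)))/(M + M*(M + M)) = (o + (23 - (2 + 0)))/(M + M*(2*M)) = (o + (23 - 1*2))/(M + 2*M²) = (o + (23 - 2))/(M + 2*M²) = (o + 21)/(M + 2*M²) = (21 + o)/(M + 2*M²))
D(-42, 40)*P = ((21 + 40)/((-42)*(1 + 2*(-42))))*12 = -1/42*61/(1 - 84)*12 = -1/42*61/(-83)*12 = -1/42*(-1/83)*61*12 = (61/3486)*12 = 122/581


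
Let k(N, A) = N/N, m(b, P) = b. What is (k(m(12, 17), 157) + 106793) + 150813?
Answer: 257607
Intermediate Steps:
k(N, A) = 1
(k(m(12, 17), 157) + 106793) + 150813 = (1 + 106793) + 150813 = 106794 + 150813 = 257607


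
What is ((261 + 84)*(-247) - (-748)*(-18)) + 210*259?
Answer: -44289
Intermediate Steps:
((261 + 84)*(-247) - (-748)*(-18)) + 210*259 = (345*(-247) - 22*612) + 54390 = (-85215 - 13464) + 54390 = -98679 + 54390 = -44289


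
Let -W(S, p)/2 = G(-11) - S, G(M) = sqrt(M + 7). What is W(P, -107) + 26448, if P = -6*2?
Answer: 26424 - 4*I ≈ 26424.0 - 4.0*I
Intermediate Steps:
P = -12
G(M) = sqrt(7 + M)
W(S, p) = -4*I + 2*S (W(S, p) = -2*(sqrt(7 - 11) - S) = -2*(sqrt(-4) - S) = -2*(2*I - S) = -2*(-S + 2*I) = -4*I + 2*S)
W(P, -107) + 26448 = (-4*I + 2*(-12)) + 26448 = (-4*I - 24) + 26448 = (-24 - 4*I) + 26448 = 26424 - 4*I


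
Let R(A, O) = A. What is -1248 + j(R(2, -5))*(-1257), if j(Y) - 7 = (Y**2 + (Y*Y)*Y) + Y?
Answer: -27645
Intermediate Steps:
j(Y) = 7 + Y + Y**2 + Y**3 (j(Y) = 7 + ((Y**2 + (Y*Y)*Y) + Y) = 7 + ((Y**2 + Y**2*Y) + Y) = 7 + ((Y**2 + Y**3) + Y) = 7 + (Y + Y**2 + Y**3) = 7 + Y + Y**2 + Y**3)
-1248 + j(R(2, -5))*(-1257) = -1248 + (7 + 2 + 2**2 + 2**3)*(-1257) = -1248 + (7 + 2 + 4 + 8)*(-1257) = -1248 + 21*(-1257) = -1248 - 26397 = -27645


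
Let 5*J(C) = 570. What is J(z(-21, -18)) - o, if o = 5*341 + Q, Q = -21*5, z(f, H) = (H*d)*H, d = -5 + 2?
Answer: -1486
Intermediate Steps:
d = -3
z(f, H) = -3*H² (z(f, H) = (H*(-3))*H = (-3*H)*H = -3*H²)
J(C) = 114 (J(C) = (⅕)*570 = 114)
Q = -105
o = 1600 (o = 5*341 - 105 = 1705 - 105 = 1600)
J(z(-21, -18)) - o = 114 - 1*1600 = 114 - 1600 = -1486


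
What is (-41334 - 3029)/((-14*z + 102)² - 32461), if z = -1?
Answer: 44363/19005 ≈ 2.3343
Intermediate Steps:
(-41334 - 3029)/((-14*z + 102)² - 32461) = (-41334 - 3029)/((-14*(-1) + 102)² - 32461) = -44363/((14 + 102)² - 32461) = -44363/(116² - 32461) = -44363/(13456 - 32461) = -44363/(-19005) = -44363*(-1/19005) = 44363/19005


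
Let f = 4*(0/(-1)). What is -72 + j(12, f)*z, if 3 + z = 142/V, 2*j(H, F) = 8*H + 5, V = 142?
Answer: -173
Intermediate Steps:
f = 0 (f = 4*(0*(-1)) = 4*0 = 0)
j(H, F) = 5/2 + 4*H (j(H, F) = (8*H + 5)/2 = (5 + 8*H)/2 = 5/2 + 4*H)
z = -2 (z = -3 + 142/142 = -3 + 142*(1/142) = -3 + 1 = -2)
-72 + j(12, f)*z = -72 + (5/2 + 4*12)*(-2) = -72 + (5/2 + 48)*(-2) = -72 + (101/2)*(-2) = -72 - 101 = -173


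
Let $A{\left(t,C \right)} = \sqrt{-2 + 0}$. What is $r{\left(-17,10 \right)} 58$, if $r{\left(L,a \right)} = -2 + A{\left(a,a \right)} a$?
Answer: $-116 + 580 i \sqrt{2} \approx -116.0 + 820.24 i$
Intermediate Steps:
$A{\left(t,C \right)} = i \sqrt{2}$ ($A{\left(t,C \right)} = \sqrt{-2} = i \sqrt{2}$)
$r{\left(L,a \right)} = -2 + i a \sqrt{2}$ ($r{\left(L,a \right)} = -2 + i \sqrt{2} a = -2 + i a \sqrt{2}$)
$r{\left(-17,10 \right)} 58 = \left(-2 + i 10 \sqrt{2}\right) 58 = \left(-2 + 10 i \sqrt{2}\right) 58 = -116 + 580 i \sqrt{2}$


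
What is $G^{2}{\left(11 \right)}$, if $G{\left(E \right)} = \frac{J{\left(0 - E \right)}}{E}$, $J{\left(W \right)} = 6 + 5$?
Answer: $1$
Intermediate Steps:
$J{\left(W \right)} = 11$
$G{\left(E \right)} = \frac{11}{E}$
$G^{2}{\left(11 \right)} = \left(\frac{11}{11}\right)^{2} = \left(11 \cdot \frac{1}{11}\right)^{2} = 1^{2} = 1$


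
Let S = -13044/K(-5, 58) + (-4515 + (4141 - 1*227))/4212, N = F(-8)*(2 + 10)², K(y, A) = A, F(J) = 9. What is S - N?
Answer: -185791901/122148 ≈ -1521.0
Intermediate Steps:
N = 1296 (N = 9*(2 + 10)² = 9*12² = 9*144 = 1296)
S = -27488093/122148 (S = -13044/58 + (-4515 + (4141 - 1*227))/4212 = -13044*1/58 + (-4515 + (4141 - 227))*(1/4212) = -6522/29 + (-4515 + 3914)*(1/4212) = -6522/29 - 601*1/4212 = -6522/29 - 601/4212 = -27488093/122148 ≈ -225.04)
S - N = -27488093/122148 - 1*1296 = -27488093/122148 - 1296 = -185791901/122148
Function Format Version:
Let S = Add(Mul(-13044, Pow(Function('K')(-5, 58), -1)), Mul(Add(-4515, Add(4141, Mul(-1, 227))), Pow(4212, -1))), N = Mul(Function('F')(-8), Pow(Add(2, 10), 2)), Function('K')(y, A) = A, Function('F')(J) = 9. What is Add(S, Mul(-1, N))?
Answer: Rational(-185791901, 122148) ≈ -1521.0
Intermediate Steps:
N = 1296 (N = Mul(9, Pow(Add(2, 10), 2)) = Mul(9, Pow(12, 2)) = Mul(9, 144) = 1296)
S = Rational(-27488093, 122148) (S = Add(Mul(-13044, Pow(58, -1)), Mul(Add(-4515, Add(4141, Mul(-1, 227))), Pow(4212, -1))) = Add(Mul(-13044, Rational(1, 58)), Mul(Add(-4515, Add(4141, -227)), Rational(1, 4212))) = Add(Rational(-6522, 29), Mul(Add(-4515, 3914), Rational(1, 4212))) = Add(Rational(-6522, 29), Mul(-601, Rational(1, 4212))) = Add(Rational(-6522, 29), Rational(-601, 4212)) = Rational(-27488093, 122148) ≈ -225.04)
Add(S, Mul(-1, N)) = Add(Rational(-27488093, 122148), Mul(-1, 1296)) = Add(Rational(-27488093, 122148), -1296) = Rational(-185791901, 122148)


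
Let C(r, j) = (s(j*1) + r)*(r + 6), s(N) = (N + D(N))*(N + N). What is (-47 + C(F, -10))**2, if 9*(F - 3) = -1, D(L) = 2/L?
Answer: 21069393409/6561 ≈ 3.2113e+6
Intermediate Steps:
F = 26/9 (F = 3 + (1/9)*(-1) = 3 - 1/9 = 26/9 ≈ 2.8889)
s(N) = 2*N*(N + 2/N) (s(N) = (N + 2/N)*(N + N) = (N + 2/N)*(2*N) = 2*N*(N + 2/N))
C(r, j) = (6 + r)*(4 + r + 2*j**2) (C(r, j) = ((4 + 2*(j*1)**2) + r)*(r + 6) = ((4 + 2*j**2) + r)*(6 + r) = (4 + r + 2*j**2)*(6 + r) = (6 + r)*(4 + r + 2*j**2))
(-47 + C(F, -10))**2 = (-47 + (24 + (26/9)**2 + 10*(26/9) + 12*(-10)**2 + 2*(26/9)*(-10)**2))**2 = (-47 + (24 + 676/81 + 260/9 + 12*100 + 2*(26/9)*100))**2 = (-47 + (24 + 676/81 + 260/9 + 1200 + 5200/9))**2 = (-47 + 148960/81)**2 = (145153/81)**2 = 21069393409/6561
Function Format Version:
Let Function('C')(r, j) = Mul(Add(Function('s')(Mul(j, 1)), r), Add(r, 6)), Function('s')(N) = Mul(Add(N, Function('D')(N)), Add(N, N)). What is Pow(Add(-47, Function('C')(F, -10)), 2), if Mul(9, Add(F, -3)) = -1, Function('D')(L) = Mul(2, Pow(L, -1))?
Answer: Rational(21069393409, 6561) ≈ 3.2113e+6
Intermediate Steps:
F = Rational(26, 9) (F = Add(3, Mul(Rational(1, 9), -1)) = Add(3, Rational(-1, 9)) = Rational(26, 9) ≈ 2.8889)
Function('s')(N) = Mul(2, N, Add(N, Mul(2, Pow(N, -1)))) (Function('s')(N) = Mul(Add(N, Mul(2, Pow(N, -1))), Add(N, N)) = Mul(Add(N, Mul(2, Pow(N, -1))), Mul(2, N)) = Mul(2, N, Add(N, Mul(2, Pow(N, -1)))))
Function('C')(r, j) = Mul(Add(6, r), Add(4, r, Mul(2, Pow(j, 2)))) (Function('C')(r, j) = Mul(Add(Add(4, Mul(2, Pow(Mul(j, 1), 2))), r), Add(r, 6)) = Mul(Add(Add(4, Mul(2, Pow(j, 2))), r), Add(6, r)) = Mul(Add(4, r, Mul(2, Pow(j, 2))), Add(6, r)) = Mul(Add(6, r), Add(4, r, Mul(2, Pow(j, 2)))))
Pow(Add(-47, Function('C')(F, -10)), 2) = Pow(Add(-47, Add(24, Pow(Rational(26, 9), 2), Mul(10, Rational(26, 9)), Mul(12, Pow(-10, 2)), Mul(2, Rational(26, 9), Pow(-10, 2)))), 2) = Pow(Add(-47, Add(24, Rational(676, 81), Rational(260, 9), Mul(12, 100), Mul(2, Rational(26, 9), 100))), 2) = Pow(Add(-47, Add(24, Rational(676, 81), Rational(260, 9), 1200, Rational(5200, 9))), 2) = Pow(Add(-47, Rational(148960, 81)), 2) = Pow(Rational(145153, 81), 2) = Rational(21069393409, 6561)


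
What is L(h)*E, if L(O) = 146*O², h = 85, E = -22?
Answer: -23206700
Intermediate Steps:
L(h)*E = (146*85²)*(-22) = (146*7225)*(-22) = 1054850*(-22) = -23206700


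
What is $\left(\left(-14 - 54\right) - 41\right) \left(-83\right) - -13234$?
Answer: $22281$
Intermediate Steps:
$\left(\left(-14 - 54\right) - 41\right) \left(-83\right) - -13234 = \left(-68 - 41\right) \left(-83\right) + 13234 = \left(-109\right) \left(-83\right) + 13234 = 9047 + 13234 = 22281$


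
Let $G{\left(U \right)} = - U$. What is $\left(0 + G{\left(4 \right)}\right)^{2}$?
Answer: $16$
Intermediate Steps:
$\left(0 + G{\left(4 \right)}\right)^{2} = \left(0 - 4\right)^{2} = \left(-4\right)^{2} = 16$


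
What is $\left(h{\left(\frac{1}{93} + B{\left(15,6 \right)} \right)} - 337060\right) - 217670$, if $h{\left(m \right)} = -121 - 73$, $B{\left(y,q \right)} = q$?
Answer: $-554924$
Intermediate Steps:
$h{\left(m \right)} = -194$
$\left(h{\left(\frac{1}{93} + B{\left(15,6 \right)} \right)} - 337060\right) - 217670 = \left(-194 - 337060\right) - 217670 = -337254 - 217670 = -554924$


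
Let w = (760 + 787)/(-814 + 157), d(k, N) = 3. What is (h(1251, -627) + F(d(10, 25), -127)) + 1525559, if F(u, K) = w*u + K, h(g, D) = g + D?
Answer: 334204717/219 ≈ 1.5260e+6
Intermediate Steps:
h(g, D) = D + g
w = -1547/657 (w = 1547/(-657) = 1547*(-1/657) = -1547/657 ≈ -2.3546)
F(u, K) = K - 1547*u/657 (F(u, K) = -1547*u/657 + K = K - 1547*u/657)
(h(1251, -627) + F(d(10, 25), -127)) + 1525559 = ((-627 + 1251) + (-127 - 1547/657*3)) + 1525559 = (624 + (-127 - 1547/219)) + 1525559 = (624 - 29360/219) + 1525559 = 107296/219 + 1525559 = 334204717/219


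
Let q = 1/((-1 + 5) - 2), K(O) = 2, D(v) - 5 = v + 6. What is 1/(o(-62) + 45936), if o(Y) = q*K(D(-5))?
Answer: 1/45937 ≈ 2.1769e-5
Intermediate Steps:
D(v) = 11 + v (D(v) = 5 + (v + 6) = 5 + (6 + v) = 11 + v)
q = ½ (q = 1/(4 - 2) = 1/2 = ½ ≈ 0.50000)
o(Y) = 1 (o(Y) = (½)*2 = 1)
1/(o(-62) + 45936) = 1/(1 + 45936) = 1/45937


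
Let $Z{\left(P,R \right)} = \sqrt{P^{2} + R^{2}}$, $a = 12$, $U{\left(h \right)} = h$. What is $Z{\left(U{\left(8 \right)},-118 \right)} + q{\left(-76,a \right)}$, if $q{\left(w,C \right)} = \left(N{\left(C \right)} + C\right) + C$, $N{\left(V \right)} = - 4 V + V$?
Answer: $-12 + 2 \sqrt{3497} \approx 106.27$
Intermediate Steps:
$N{\left(V \right)} = - 3 V$
$q{\left(w,C \right)} = - C$ ($q{\left(w,C \right)} = \left(- 3 C + C\right) + C = - 2 C + C = - C$)
$Z{\left(U{\left(8 \right)},-118 \right)} + q{\left(-76,a \right)} = \sqrt{8^{2} + \left(-118\right)^{2}} - 12 = \sqrt{64 + 13924} - 12 = \sqrt{13988} - 12 = 2 \sqrt{3497} - 12 = -12 + 2 \sqrt{3497}$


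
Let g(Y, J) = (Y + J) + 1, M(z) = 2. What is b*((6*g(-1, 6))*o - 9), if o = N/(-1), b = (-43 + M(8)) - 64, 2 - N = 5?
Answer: -10395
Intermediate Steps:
N = -3 (N = 2 - 1*5 = 2 - 5 = -3)
b = -105 (b = (-43 + 2) - 64 = -41 - 64 = -105)
g(Y, J) = 1 + J + Y (g(Y, J) = (J + Y) + 1 = 1 + J + Y)
o = 3 (o = -3/(-1) = -3*(-1) = 3)
b*((6*g(-1, 6))*o - 9) = -105*((6*(1 + 6 - 1))*3 - 9) = -105*((6*6)*3 - 9) = -105*(36*3 - 9) = -105*(108 - 9) = -105*99 = -10395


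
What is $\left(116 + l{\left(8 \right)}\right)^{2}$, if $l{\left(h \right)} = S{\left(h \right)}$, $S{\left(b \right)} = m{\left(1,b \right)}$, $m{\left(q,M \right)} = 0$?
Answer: $13456$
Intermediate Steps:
$S{\left(b \right)} = 0$
$l{\left(h \right)} = 0$
$\left(116 + l{\left(8 \right)}\right)^{2} = \left(116 + 0\right)^{2} = 116^{2} = 13456$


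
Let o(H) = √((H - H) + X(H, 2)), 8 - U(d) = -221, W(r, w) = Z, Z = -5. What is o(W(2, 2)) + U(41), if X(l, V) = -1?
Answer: 229 + I ≈ 229.0 + 1.0*I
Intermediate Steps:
W(r, w) = -5
U(d) = 229 (U(d) = 8 - 1*(-221) = 8 + 221 = 229)
o(H) = I (o(H) = √((H - H) - 1) = √(0 - 1) = √(-1) = I)
o(W(2, 2)) + U(41) = I + 229 = 229 + I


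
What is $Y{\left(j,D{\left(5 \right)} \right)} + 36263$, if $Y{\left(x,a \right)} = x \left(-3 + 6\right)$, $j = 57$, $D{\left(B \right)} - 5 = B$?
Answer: $36434$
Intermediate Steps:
$D{\left(B \right)} = 5 + B$
$Y{\left(x,a \right)} = 3 x$ ($Y{\left(x,a \right)} = x 3 = 3 x$)
$Y{\left(j,D{\left(5 \right)} \right)} + 36263 = 3 \cdot 57 + 36263 = 171 + 36263 = 36434$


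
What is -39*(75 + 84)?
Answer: -6201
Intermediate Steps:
-39*(75 + 84) = -39*159 = -6201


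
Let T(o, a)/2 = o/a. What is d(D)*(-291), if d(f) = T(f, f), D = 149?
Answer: -582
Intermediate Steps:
T(o, a) = 2*o/a (T(o, a) = 2*(o/a) = 2*o/a)
d(f) = 2 (d(f) = 2*f/f = 2)
d(D)*(-291) = 2*(-291) = -582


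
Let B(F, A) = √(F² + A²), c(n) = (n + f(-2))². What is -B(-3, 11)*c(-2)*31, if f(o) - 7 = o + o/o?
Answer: -496*√130 ≈ -5655.3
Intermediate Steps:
f(o) = 8 + o (f(o) = 7 + (o + o/o) = 7 + (o + 1) = 7 + (1 + o) = 8 + o)
c(n) = (6 + n)² (c(n) = (n + (8 - 2))² = (n + 6)² = (6 + n)²)
B(F, A) = √(A² + F²)
-B(-3, 11)*c(-2)*31 = -√(11² + (-3)²)*(6 - 2)²*31 = -√(121 + 9)*4²*31 = -√130*16*31 = -16*√130*31 = -496*√130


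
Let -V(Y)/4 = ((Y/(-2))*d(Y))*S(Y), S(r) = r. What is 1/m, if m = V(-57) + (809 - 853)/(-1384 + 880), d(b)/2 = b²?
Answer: 126/5320224515 ≈ 2.3683e-8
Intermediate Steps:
d(b) = 2*b²
V(Y) = 4*Y⁴ (V(Y) = -4*(Y/(-2))*(2*Y²)*Y = -4*(Y*(-½))*(2*Y²)*Y = -4*(-Y/2)*(2*Y²)*Y = -4*(-Y³)*Y = -(-4)*Y⁴ = 4*Y⁴)
m = 5320224515/126 (m = 4*(-57)⁴ + (809 - 853)/(-1384 + 880) = 4*10556001 - 44/(-504) = 42224004 - 44*(-1/504) = 42224004 + 11/126 = 5320224515/126 ≈ 4.2224e+7)
1/m = 1/(5320224515/126) = 126/5320224515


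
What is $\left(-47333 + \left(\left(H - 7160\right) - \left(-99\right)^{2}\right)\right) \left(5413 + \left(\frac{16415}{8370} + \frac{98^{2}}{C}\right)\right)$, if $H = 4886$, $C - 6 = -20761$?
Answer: $- \frac{798276455703688}{2481705} \approx -3.2166 \cdot 10^{8}$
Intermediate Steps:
$C = -20755$ ($C = 6 - 20761 = -20755$)
$\left(-47333 + \left(\left(H - 7160\right) - \left(-99\right)^{2}\right)\right) \left(5413 + \left(\frac{16415}{8370} + \frac{98^{2}}{C}\right)\right) = \left(-47333 + \left(\left(4886 - 7160\right) - \left(-99\right)^{2}\right)\right) \left(5413 + \left(\frac{16415}{8370} + \frac{98^{2}}{-20755}\right)\right) = \left(-47333 + \left(\left(4886 - 7160\right) - 9801\right)\right) \left(5413 + \left(16415 \cdot \frac{1}{8370} + 9604 \left(- \frac{1}{20755}\right)\right)\right) = \left(-47333 - 12075\right) \left(5413 + \left(\frac{3283}{1674} - \frac{1372}{2965}\right)\right) = \left(-47333 - 12075\right) \left(5413 + \frac{7437367}{4963410}\right) = \left(-59408\right) \frac{26874375697}{4963410} = - \frac{798276455703688}{2481705}$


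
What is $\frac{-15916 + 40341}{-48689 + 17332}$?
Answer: $- \frac{24425}{31357} \approx -0.77893$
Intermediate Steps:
$\frac{-15916 + 40341}{-48689 + 17332} = \frac{24425}{-31357} = 24425 \left(- \frac{1}{31357}\right) = - \frac{24425}{31357}$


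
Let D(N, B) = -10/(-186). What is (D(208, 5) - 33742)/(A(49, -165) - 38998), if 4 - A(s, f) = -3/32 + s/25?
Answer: 2510400800/2901292449 ≈ 0.86527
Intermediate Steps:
D(N, B) = 5/93 (D(N, B) = -10*(-1/186) = 5/93)
A(s, f) = 131/32 - s/25 (A(s, f) = 4 - (-3/32 + s/25) = 4 + (3/32 - s/25) = 131/32 - s/25)
(D(208, 5) - 33742)/(A(49, -165) - 38998) = (5/93 - 33742)/((131/32 - 1/25*49) - 38998) = -3138001/(93*((131/32 - 49/25) - 38998)) = -3138001/(93*(1707/800 - 38998)) = -3138001/(93*(-31196693/800)) = -3138001/93*(-800/31196693) = 2510400800/2901292449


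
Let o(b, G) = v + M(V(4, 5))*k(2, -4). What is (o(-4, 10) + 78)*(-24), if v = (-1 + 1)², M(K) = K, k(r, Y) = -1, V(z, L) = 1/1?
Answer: -1848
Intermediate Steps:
V(z, L) = 1
v = 0 (v = 0² = 0)
o(b, G) = -1 (o(b, G) = 0 + 1*(-1) = 0 - 1 = -1)
(o(-4, 10) + 78)*(-24) = (-1 + 78)*(-24) = 77*(-24) = -1848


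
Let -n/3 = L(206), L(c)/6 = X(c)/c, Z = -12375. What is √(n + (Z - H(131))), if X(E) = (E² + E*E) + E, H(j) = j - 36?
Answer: 8*I*√311 ≈ 141.08*I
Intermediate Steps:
H(j) = -36 + j
X(E) = E + 2*E² (X(E) = (E² + E²) + E = 2*E² + E = E + 2*E²)
L(c) = 6 + 12*c (L(c) = 6*((c*(1 + 2*c))/c) = 6*(1 + 2*c) = 6 + 12*c)
n = -7434 (n = -3*(6 + 12*206) = -3*(6 + 2472) = -3*2478 = -7434)
√(n + (Z - H(131))) = √(-7434 + (-12375 - (-36 + 131))) = √(-7434 + (-12375 - 1*95)) = √(-7434 + (-12375 - 95)) = √(-7434 - 12470) = √(-19904) = 8*I*√311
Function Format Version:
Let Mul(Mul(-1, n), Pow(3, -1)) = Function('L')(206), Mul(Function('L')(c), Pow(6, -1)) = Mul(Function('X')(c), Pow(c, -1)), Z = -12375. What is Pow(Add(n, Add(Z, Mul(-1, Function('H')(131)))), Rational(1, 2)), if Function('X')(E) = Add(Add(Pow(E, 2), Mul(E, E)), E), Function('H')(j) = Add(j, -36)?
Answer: Mul(8, I, Pow(311, Rational(1, 2))) ≈ Mul(141.08, I)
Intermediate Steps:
Function('H')(j) = Add(-36, j)
Function('X')(E) = Add(E, Mul(2, Pow(E, 2))) (Function('X')(E) = Add(Add(Pow(E, 2), Pow(E, 2)), E) = Add(Mul(2, Pow(E, 2)), E) = Add(E, Mul(2, Pow(E, 2))))
Function('L')(c) = Add(6, Mul(12, c)) (Function('L')(c) = Mul(6, Mul(Mul(c, Add(1, Mul(2, c))), Pow(c, -1))) = Mul(6, Add(1, Mul(2, c))) = Add(6, Mul(12, c)))
n = -7434 (n = Mul(-3, Add(6, Mul(12, 206))) = Mul(-3, Add(6, 2472)) = Mul(-3, 2478) = -7434)
Pow(Add(n, Add(Z, Mul(-1, Function('H')(131)))), Rational(1, 2)) = Pow(Add(-7434, Add(-12375, Mul(-1, Add(-36, 131)))), Rational(1, 2)) = Pow(Add(-7434, Add(-12375, Mul(-1, 95))), Rational(1, 2)) = Pow(Add(-7434, Add(-12375, -95)), Rational(1, 2)) = Pow(Add(-7434, -12470), Rational(1, 2)) = Pow(-19904, Rational(1, 2)) = Mul(8, I, Pow(311, Rational(1, 2)))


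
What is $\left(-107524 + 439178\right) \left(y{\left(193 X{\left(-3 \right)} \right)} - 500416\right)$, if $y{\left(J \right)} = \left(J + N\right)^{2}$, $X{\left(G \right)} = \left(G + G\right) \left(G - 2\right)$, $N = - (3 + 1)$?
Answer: $10937079986520$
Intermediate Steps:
$N = -4$ ($N = \left(-1\right) 4 = -4$)
$X{\left(G \right)} = 2 G \left(-2 + G\right)$
$y{\left(J \right)} = \left(-4 + J\right)^{2}$ ($y{\left(J \right)} = \left(J - 4\right)^{2} = \left(-4 + J\right)^{2}$)
$\left(-107524 + 439178\right) \left(y{\left(193 X{\left(-3 \right)} \right)} - 500416\right) = \left(-107524 + 439178\right) \left(\left(-4 + 193 \cdot 2 \left(-3\right) \left(-2 - 3\right)\right)^{2} - 500416\right) = 331654 \left(\left(-4 + 193 \cdot 2 \left(-3\right) \left(-5\right)\right)^{2} - 500416\right) = 331654 \left(\left(-4 + 193 \cdot 30\right)^{2} - 500416\right) = 331654 \left(\left(-4 + 5790\right)^{2} - 500416\right) = 331654 \left(5786^{2} - 500416\right) = 331654 \left(33477796 - 500416\right) = 331654 \cdot 32977380 = 10937079986520$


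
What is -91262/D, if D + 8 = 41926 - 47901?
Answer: 91262/5983 ≈ 15.254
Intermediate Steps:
D = -5983 (D = -8 + (41926 - 47901) = -8 - 5975 = -5983)
-91262/D = -91262/(-5983) = -91262*(-1/5983) = 91262/5983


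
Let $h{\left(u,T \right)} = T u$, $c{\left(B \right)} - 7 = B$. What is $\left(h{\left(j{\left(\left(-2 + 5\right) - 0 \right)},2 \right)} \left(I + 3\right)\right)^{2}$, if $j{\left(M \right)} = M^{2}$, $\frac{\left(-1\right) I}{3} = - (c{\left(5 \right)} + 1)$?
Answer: $571536$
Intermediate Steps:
$c{\left(B \right)} = 7 + B$
$I = 39$ ($I = - 3 \left(- (\left(7 + 5\right) + 1)\right) = - 3 \left(- (12 + 1)\right) = - 3 \left(\left(-1\right) 13\right) = \left(-3\right) \left(-13\right) = 39$)
$\left(h{\left(j{\left(\left(-2 + 5\right) - 0 \right)},2 \right)} \left(I + 3\right)\right)^{2} = \left(2 \left(\left(-2 + 5\right) - 0\right)^{2} \left(39 + 3\right)\right)^{2} = \left(2 \left(3 + \left(-1 + 1\right)\right)^{2} \cdot 42\right)^{2} = \left(2 \left(3 + 0\right)^{2} \cdot 42\right)^{2} = \left(2 \cdot 3^{2} \cdot 42\right)^{2} = \left(2 \cdot 9 \cdot 42\right)^{2} = \left(18 \cdot 42\right)^{2} = 756^{2} = 571536$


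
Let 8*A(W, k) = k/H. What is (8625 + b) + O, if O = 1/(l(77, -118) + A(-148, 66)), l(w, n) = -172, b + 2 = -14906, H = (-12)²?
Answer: -207420871/33013 ≈ -6283.0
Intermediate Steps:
H = 144
b = -14908 (b = -2 - 14906 = -14908)
A(W, k) = k/1152 (A(W, k) = (k/144)/8 = k/1152)
O = -192/33013 (O = 1/(-172 + (1/1152)*66) = 1/(-172 + 11/192) = 1/(-33013/192) = -192/33013 ≈ -0.0058159)
(8625 + b) + O = (8625 - 14908) - 192/33013 = -6283 - 192/33013 = -207420871/33013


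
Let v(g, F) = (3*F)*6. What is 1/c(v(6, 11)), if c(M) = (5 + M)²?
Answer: 1/41209 ≈ 2.4267e-5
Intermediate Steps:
v(g, F) = 18*F
1/c(v(6, 11)) = 1/((5 + 18*11)²) = 1/((5 + 198)²) = 1/(203²) = 1/41209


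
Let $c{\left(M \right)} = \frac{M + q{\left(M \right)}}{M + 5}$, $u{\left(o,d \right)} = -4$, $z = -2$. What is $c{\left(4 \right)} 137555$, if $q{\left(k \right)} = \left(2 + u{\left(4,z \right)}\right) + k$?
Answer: $\frac{275110}{3} \approx 91703.0$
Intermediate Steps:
$q{\left(k \right)} = -2 + k$ ($q{\left(k \right)} = \left(2 - 4\right) + k = -2 + k$)
$c{\left(M \right)} = \frac{-2 + 2 M}{5 + M}$ ($c{\left(M \right)} = \frac{M + \left(-2 + M\right)}{M + 5} = \frac{-2 + 2 M}{5 + M}$)
$c{\left(4 \right)} 137555 = \frac{2 \left(-1 + 4\right)}{5 + 4} \cdot 137555 = 2 \cdot \frac{1}{9} \cdot 3 \cdot 137555 = \frac{2}{3} \cdot 137555 = \frac{275110}{3}$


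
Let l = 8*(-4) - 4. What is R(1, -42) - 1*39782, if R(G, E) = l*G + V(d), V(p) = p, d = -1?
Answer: -39819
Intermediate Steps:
l = -36 (l = -32 - 4 = -36)
R(G, E) = -1 - 36*G (R(G, E) = -36*G - 1 = -1 - 36*G)
R(1, -42) - 1*39782 = (-1 - 36*1) - 1*39782 = (-1 - 36) - 39782 = -37 - 39782 = -39819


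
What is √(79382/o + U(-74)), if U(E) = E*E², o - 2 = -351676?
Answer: I*√12528986237318823/175837 ≈ 636.57*I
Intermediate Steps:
o = -351674 (o = 2 - 351676 = -351674)
U(E) = E³
√(79382/o + U(-74)) = √(79382/(-351674) + (-74)³) = √(79382*(-1/351674) - 405224) = √(-39691/175837 - 405224) = √(-71253412179/175837) = I*√12528986237318823/175837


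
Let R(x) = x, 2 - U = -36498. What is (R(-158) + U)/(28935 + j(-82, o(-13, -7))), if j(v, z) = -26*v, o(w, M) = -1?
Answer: 36342/31067 ≈ 1.1698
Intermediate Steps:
U = 36500 (U = 2 - 1*(-36498) = 2 + 36498 = 36500)
(R(-158) + U)/(28935 + j(-82, o(-13, -7))) = (-158 + 36500)/(28935 - 26*(-82)) = 36342/(28935 + 2132) = 36342/31067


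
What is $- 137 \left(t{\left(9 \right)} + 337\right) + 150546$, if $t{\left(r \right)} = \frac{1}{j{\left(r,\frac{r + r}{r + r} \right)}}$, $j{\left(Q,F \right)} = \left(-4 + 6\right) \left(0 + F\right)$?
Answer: $\frac{208617}{2} \approx 1.0431 \cdot 10^{5}$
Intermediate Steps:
$j{\left(Q,F \right)} = 2 F$
$t{\left(r \right)} = \frac{1}{2}$ ($t{\left(r \right)} = \frac{1}{2 \frac{r + r}{r + r}} = \frac{1}{2 \frac{2 r}{2 r}} = \frac{1}{2 \cdot 2 r \frac{1}{2 r}} = \frac{1}{2 \cdot 1} = \frac{1}{2}$)
$- 137 \left(t{\left(9 \right)} + 337\right) + 150546 = - 137 \left(\frac{1}{2} + 337\right) + 150546 = \left(-137\right) \frac{675}{2} + 150546 = - \frac{92475}{2} + 150546 = \frac{208617}{2}$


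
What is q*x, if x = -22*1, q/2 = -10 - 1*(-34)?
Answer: -1056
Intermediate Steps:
q = 48 (q = 2*(-10 - 1*(-34)) = 2*(-10 + 34) = 2*24 = 48)
x = -22
q*x = 48*(-22) = -1056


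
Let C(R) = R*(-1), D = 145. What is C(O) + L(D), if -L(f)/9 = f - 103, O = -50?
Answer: -328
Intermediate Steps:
C(R) = -R
L(f) = 927 - 9*f (L(f) = -9*(f - 103) = -9*(-103 + f) = 927 - 9*f)
C(O) + L(D) = -1*(-50) + (927 - 9*145) = 50 + (927 - 1305) = 50 - 378 = -328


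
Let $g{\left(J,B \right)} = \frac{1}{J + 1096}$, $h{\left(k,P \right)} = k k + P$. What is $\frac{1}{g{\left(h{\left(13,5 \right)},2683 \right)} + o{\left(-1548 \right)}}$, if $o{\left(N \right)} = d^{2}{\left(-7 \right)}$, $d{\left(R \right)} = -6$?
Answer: $\frac{1270}{45721} \approx 0.027777$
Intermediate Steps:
$h{\left(k,P \right)} = P + k^{2}$ ($h{\left(k,P \right)} = k^{2} + P = P + k^{2}$)
$g{\left(J,B \right)} = \frac{1}{1096 + J}$
$o{\left(N \right)} = 36$ ($o{\left(N \right)} = \left(-6\right)^{2} = 36$)
$\frac{1}{g{\left(h{\left(13,5 \right)},2683 \right)} + o{\left(-1548 \right)}} = \frac{1}{\frac{1}{1096 + \left(5 + 13^{2}\right)} + 36} = \frac{1}{\frac{1}{1096 + \left(5 + 169\right)} + 36} = \frac{1}{\frac{1}{1096 + 174} + 36} = \frac{1}{\frac{1}{1270} + 36} = \frac{1}{\frac{45721}{1270}} = \frac{1270}{45721}$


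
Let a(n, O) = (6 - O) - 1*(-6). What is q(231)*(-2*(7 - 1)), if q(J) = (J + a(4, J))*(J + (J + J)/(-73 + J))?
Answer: -2661120/79 ≈ -33685.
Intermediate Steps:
a(n, O) = 12 - O (a(n, O) = (6 - O) + 6 = 12 - O)
q(J) = 12*J + 24*J/(-73 + J) (q(J) = (J + (12 - J))*(J + (J + J)/(-73 + J)) = 12*(J + (2*J)/(-73 + J)) = 12*(J + 2*J/(-73 + J)) = 12*J + 24*J/(-73 + J))
q(231)*(-2*(7 - 1)) = (12*231*(-71 + 231)/(-73 + 231))*(-2*(7 - 1)) = (12*231*160/158)*(-2*6) = (12*231*(1/158)*160)*(-12) = (221760/79)*(-12) = -2661120/79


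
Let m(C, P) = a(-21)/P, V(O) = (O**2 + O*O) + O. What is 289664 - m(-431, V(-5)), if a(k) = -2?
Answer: 13034882/45 ≈ 2.8966e+5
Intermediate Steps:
V(O) = O + 2*O**2 (V(O) = (O**2 + O**2) + O = 2*O**2 + O = O + 2*O**2)
m(C, P) = -2/P
289664 - m(-431, V(-5)) = 289664 - (-2)/((-5*(1 + 2*(-5)))) = 289664 - (-2)/((-5*(1 - 10))) = 289664 - (-2)/((-5*(-9))) = 289664 - (-2)/45 = 289664 - 1*(-2/45) = 289664 + 2/45 = 13034882/45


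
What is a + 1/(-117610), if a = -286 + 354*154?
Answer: 6377990299/117610 ≈ 54230.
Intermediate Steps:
a = 54230 (a = -286 + 54516 = 54230)
a + 1/(-117610) = 54230 + 1/(-117610) = 54230 - 1/117610 = 6377990299/117610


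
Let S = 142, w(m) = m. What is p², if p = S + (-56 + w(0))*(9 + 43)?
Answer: 7672900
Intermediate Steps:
p = -2770 (p = 142 + (-56 + 0)*(9 + 43) = 142 - 56*52 = 142 - 2912 = -2770)
p² = (-2770)² = 7672900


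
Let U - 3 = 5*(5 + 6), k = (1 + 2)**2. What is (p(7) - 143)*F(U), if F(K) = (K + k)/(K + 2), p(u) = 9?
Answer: -4489/30 ≈ -149.63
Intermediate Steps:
k = 9 (k = 3**2 = 9)
U = 58 (U = 3 + 5*(5 + 6) = 3 + 5*11 = 3 + 55 = 58)
F(K) = (9 + K)/(2 + K) (F(K) = (K + 9)/(K + 2) = (9 + K)/(2 + K))
(p(7) - 143)*F(U) = (9 - 143)*((9 + 58)/(2 + 58)) = -134*67/60 = -4489/30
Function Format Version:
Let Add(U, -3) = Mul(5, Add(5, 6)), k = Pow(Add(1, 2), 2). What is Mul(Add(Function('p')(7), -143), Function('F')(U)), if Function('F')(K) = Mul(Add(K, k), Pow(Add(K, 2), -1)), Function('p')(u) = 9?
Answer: Rational(-4489, 30) ≈ -149.63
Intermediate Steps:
k = 9 (k = Pow(3, 2) = 9)
U = 58 (U = Add(3, Mul(5, Add(5, 6))) = Add(3, Mul(5, 11)) = Add(3, 55) = 58)
Function('F')(K) = Mul(Pow(Add(2, K), -1), Add(9, K)) (Function('F')(K) = Mul(Add(K, 9), Pow(Add(K, 2), -1)) = Mul(Add(9, K), Pow(Add(2, K), -1)) = Mul(Pow(Add(2, K), -1), Add(9, K)))
Mul(Add(Function('p')(7), -143), Function('F')(U)) = Mul(Add(9, -143), Mul(Pow(Add(2, 58), -1), Add(9, 58))) = Mul(-134, Mul(Pow(60, -1), 67)) = Mul(-134, Mul(Rational(1, 60), 67)) = Mul(-134, Rational(67, 60)) = Rational(-4489, 30)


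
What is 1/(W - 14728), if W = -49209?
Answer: -1/63937 ≈ -1.5640e-5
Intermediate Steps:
1/(W - 14728) = 1/(-49209 - 14728) = 1/(-63937) = -1/63937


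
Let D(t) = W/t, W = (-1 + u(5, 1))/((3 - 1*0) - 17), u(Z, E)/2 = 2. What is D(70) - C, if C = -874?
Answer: 856517/980 ≈ 874.00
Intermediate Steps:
u(Z, E) = 4 (u(Z, E) = 2*2 = 4)
W = -3/14 (W = (-1 + 4)/((3 - 1*0) - 17) = 3/((3 + 0) - 17) = 3/(3 - 17) = 3/(-14) = 3*(-1/14) = -3/14 ≈ -0.21429)
D(t) = -3/(14*t)
D(70) - C = -3/14/70 - 1*(-874) = -3/14*1/70 + 874 = -3/980 + 874 = 856517/980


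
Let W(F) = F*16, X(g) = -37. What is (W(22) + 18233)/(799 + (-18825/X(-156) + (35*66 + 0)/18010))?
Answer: 247689729/17431067 ≈ 14.210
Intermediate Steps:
W(F) = 16*F
(W(22) + 18233)/(799 + (-18825/X(-156) + (35*66 + 0)/18010)) = (16*22 + 18233)/(799 + (-18825/(-37) + (35*66 + 0)/18010)) = (352 + 18233)/(799 + (-18825*(-1/37) + (2310 + 0)*(1/18010))) = 18585/(799 + (18825/37 + 2310*(1/18010))) = 18585/(799 + (18825/37 + 231/1801)) = 18585/(799 + 33912372/66637) = 18585/(87155335/66637) = 18585*(66637/87155335) = 247689729/17431067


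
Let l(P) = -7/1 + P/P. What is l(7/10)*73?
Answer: -438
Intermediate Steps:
l(P) = -6 (l(P) = -7*1 + 1 = -7 + 1 = -6)
l(7/10)*73 = -6*73 = -438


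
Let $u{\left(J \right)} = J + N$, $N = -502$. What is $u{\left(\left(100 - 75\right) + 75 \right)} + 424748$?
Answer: $424346$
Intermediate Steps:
$u{\left(J \right)} = -502 + J$ ($u{\left(J \right)} = J - 502 = -502 + J$)
$u{\left(\left(100 - 75\right) + 75 \right)} + 424748 = \left(-502 + \left(\left(100 - 75\right) + 75\right)\right) + 424748 = \left(-502 + \left(25 + 75\right)\right) + 424748 = \left(-502 + 100\right) + 424748 = -402 + 424748 = 424346$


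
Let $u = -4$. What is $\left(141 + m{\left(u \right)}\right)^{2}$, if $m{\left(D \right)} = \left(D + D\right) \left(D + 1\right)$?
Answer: $27225$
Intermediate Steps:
$m{\left(D \right)} = 2 D \left(1 + D\right)$
$\left(141 + m{\left(u \right)}\right)^{2} = \left(141 + 2 \left(-4\right) \left(1 - 4\right)\right)^{2} = \left(141 + 2 \left(-4\right) \left(-3\right)\right)^{2} = \left(141 + 24\right)^{2} = 165^{2} = 27225$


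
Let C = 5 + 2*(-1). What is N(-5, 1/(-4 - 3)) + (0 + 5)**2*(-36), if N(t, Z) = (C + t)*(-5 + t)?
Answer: -880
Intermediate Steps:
C = 3 (C = 5 - 2 = 3)
N(t, Z) = (-5 + t)*(3 + t) (N(t, Z) = (3 + t)*(-5 + t) = (-5 + t)*(3 + t))
N(-5, 1/(-4 - 3)) + (0 + 5)**2*(-36) = (-15 + (-5)**2 - 2*(-5)) + (0 + 5)**2*(-36) = (-15 + 25 + 10) + 5**2*(-36) = 20 + 25*(-36) = 20 - 900 = -880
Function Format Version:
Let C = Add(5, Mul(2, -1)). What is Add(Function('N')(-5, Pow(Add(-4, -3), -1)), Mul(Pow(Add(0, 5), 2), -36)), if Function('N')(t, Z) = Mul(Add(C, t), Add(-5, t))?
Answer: -880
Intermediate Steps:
C = 3 (C = Add(5, -2) = 3)
Function('N')(t, Z) = Mul(Add(-5, t), Add(3, t)) (Function('N')(t, Z) = Mul(Add(3, t), Add(-5, t)) = Mul(Add(-5, t), Add(3, t)))
Add(Function('N')(-5, Pow(Add(-4, -3), -1)), Mul(Pow(Add(0, 5), 2), -36)) = Add(Add(-15, Pow(-5, 2), Mul(-2, -5)), Mul(Pow(Add(0, 5), 2), -36)) = Add(Add(-15, 25, 10), Mul(Pow(5, 2), -36)) = Add(20, Mul(25, -36)) = Add(20, -900) = -880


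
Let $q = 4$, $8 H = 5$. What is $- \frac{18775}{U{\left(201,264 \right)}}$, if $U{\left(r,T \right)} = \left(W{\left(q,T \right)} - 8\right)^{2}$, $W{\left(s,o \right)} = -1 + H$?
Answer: $- \frac{1201600}{4489} \approx -267.68$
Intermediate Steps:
$H = \frac{5}{8}$ ($H = \frac{1}{8} \cdot 5 = \frac{5}{8} \approx 0.625$)
$W{\left(s,o \right)} = - \frac{3}{8}$ ($W{\left(s,o \right)} = -1 + \frac{5}{8} = - \frac{3}{8}$)
$U{\left(r,T \right)} = \frac{4489}{64}$ ($U{\left(r,T \right)} = \left(- \frac{3}{8} - 8\right)^{2} = \left(- \frac{67}{8}\right)^{2} = \frac{4489}{64}$)
$- \frac{18775}{U{\left(201,264 \right)}} = - \frac{18775}{\frac{4489}{64}} = \left(-18775\right) \frac{64}{4489} = - \frac{1201600}{4489}$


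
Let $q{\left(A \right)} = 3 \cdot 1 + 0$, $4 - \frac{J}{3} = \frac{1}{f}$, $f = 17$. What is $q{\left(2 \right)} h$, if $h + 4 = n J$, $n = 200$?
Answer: $\frac{120396}{17} \approx 7082.1$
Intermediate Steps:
$J = \frac{201}{17}$ ($J = 12 - \frac{3}{17} = \frac{201}{17} \approx 11.824$)
$h = \frac{40132}{17}$ ($h = -4 + 200 \cdot \frac{201}{17} = -4 + \frac{40200}{17} = \frac{40132}{17} \approx 2360.7$)
$q{\left(A \right)} = 3$ ($q{\left(A \right)} = 3 + 0 = 3$)
$q{\left(2 \right)} h = 3 \cdot \frac{40132}{17} = \frac{120396}{17}$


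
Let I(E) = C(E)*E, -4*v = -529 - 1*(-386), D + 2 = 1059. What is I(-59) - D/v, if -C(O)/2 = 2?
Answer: 29520/143 ≈ 206.43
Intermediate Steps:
D = 1057 (D = -2 + 1059 = 1057)
C(O) = -4 (C(O) = -2*2 = -4)
v = 143/4 (v = -(-529 - 1*(-386))/4 = -(-529 + 386)/4 = -¼*(-143) = 143/4 ≈ 35.750)
I(E) = -4*E
I(-59) - D/v = -4*(-59) - 1057/143/4 = 236 - 1057*4/143 = 236 - 1*4228/143 = 236 - 4228/143 = 29520/143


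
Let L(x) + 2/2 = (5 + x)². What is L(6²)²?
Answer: 2822400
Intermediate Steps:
L(x) = -1 + (5 + x)²
L(6²)² = (-1 + (5 + 6²)²)² = (-1 + (5 + 36)²)² = (-1 + 41²)² = (-1 + 1681)² = 1680² = 2822400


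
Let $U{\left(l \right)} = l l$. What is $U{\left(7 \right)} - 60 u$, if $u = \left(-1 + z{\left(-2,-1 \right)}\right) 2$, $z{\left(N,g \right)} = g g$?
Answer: $49$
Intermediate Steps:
$z{\left(N,g \right)} = g^{2}$
$U{\left(l \right)} = l^{2}$
$u = 0$ ($u = \left(-1 + \left(-1\right)^{2}\right) 2 = \left(-1 + 1\right) 2 = 0 \cdot 2 = 0$)
$U{\left(7 \right)} - 60 u = 7^{2} - 0 = 49 + 0 = 49$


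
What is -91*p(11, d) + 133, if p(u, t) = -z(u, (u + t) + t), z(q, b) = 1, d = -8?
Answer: 224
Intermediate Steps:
p(u, t) = -1 (p(u, t) = -1*1 = -1)
-91*p(11, d) + 133 = -91*(-1) + 133 = 91 + 133 = 224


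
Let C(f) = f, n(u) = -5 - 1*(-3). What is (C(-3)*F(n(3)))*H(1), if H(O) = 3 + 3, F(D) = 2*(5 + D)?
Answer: -108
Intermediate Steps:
n(u) = -2 (n(u) = -5 + 3 = -2)
F(D) = 10 + 2*D
H(O) = 6
(C(-3)*F(n(3)))*H(1) = -3*(10 + 2*(-2))*6 = -3*(10 - 4)*6 = -3*6*6 = -18*6 = -108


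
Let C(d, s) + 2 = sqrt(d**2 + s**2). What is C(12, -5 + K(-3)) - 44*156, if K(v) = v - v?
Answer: -6853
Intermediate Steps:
K(v) = 0
C(d, s) = -2 + sqrt(d**2 + s**2)
C(12, -5 + K(-3)) - 44*156 = (-2 + sqrt(12**2 + (-5 + 0)**2)) - 44*156 = (-2 + sqrt(144 + (-5)**2)) - 6864 = (-2 + sqrt(144 + 25)) - 6864 = (-2 + sqrt(169)) - 6864 = (-2 + 13) - 6864 = 11 - 6864 = -6853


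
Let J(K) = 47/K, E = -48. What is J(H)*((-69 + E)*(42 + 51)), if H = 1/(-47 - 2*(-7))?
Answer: 16876431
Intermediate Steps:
H = -1/33 (H = 1/(-47 + 14) = 1/(-33) = -1/33 ≈ -0.030303)
J(H)*((-69 + E)*(42 + 51)) = (47/(-1/33))*((-69 - 48)*(42 + 51)) = (47*(-33))*(-117*93) = -1551*(-10881) = 16876431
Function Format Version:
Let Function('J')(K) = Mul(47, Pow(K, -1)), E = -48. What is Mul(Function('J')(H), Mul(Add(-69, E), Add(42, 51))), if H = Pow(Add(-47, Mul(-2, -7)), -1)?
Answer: 16876431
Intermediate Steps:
H = Rational(-1, 33) (H = Pow(Add(-47, 14), -1) = Pow(-33, -1) = Rational(-1, 33) ≈ -0.030303)
Mul(Function('J')(H), Mul(Add(-69, E), Add(42, 51))) = Mul(Mul(47, Pow(Rational(-1, 33), -1)), Mul(Add(-69, -48), Add(42, 51))) = Mul(Mul(47, -33), Mul(-117, 93)) = Mul(-1551, -10881) = 16876431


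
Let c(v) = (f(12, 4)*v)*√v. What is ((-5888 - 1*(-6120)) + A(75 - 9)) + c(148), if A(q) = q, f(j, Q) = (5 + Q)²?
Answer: 298 + 23976*√37 ≈ 1.4614e+5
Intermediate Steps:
c(v) = 81*v^(3/2) (c(v) = ((5 + 4)²*v)*√v = (9²*v)*√v = (81*v)*√v = 81*v^(3/2))
((-5888 - 1*(-6120)) + A(75 - 9)) + c(148) = ((-5888 - 1*(-6120)) + (75 - 9)) + 81*148^(3/2) = ((-5888 + 6120) + 66) + 81*(296*√37) = (232 + 66) + 23976*√37 = 298 + 23976*√37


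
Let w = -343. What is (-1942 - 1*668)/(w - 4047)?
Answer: 261/439 ≈ 0.59453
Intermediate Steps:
(-1942 - 1*668)/(w - 4047) = (-1942 - 1*668)/(-343 - 4047) = (-1942 - 668)/(-4390) = -2610*(-1/4390) = 261/439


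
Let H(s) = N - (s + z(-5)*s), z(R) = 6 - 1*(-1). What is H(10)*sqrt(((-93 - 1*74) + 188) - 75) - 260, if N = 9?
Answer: -260 - 213*I*sqrt(6) ≈ -260.0 - 521.74*I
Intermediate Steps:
z(R) = 7 (z(R) = 6 + 1 = 7)
H(s) = 9 - 8*s (H(s) = 9 - (s + 7*s) = 9 - 8*s)
H(10)*sqrt(((-93 - 1*74) + 188) - 75) - 260 = (9 - 8*10)*sqrt(((-93 - 1*74) + 188) - 75) - 260 = (9 - 80)*sqrt(((-93 - 74) + 188) - 75) - 260 = -71*sqrt((-167 + 188) - 75) - 260 = -71*sqrt(21 - 75) - 260 = -213*I*sqrt(6) - 260 = -260 - 213*I*sqrt(6)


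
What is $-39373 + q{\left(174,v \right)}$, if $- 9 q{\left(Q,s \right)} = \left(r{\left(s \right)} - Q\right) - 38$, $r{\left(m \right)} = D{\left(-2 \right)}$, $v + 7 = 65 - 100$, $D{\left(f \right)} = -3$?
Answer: $- \frac{354142}{9} \approx -39349.0$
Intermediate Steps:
$v = -42$ ($v = -7 + \left(65 - 100\right) = -7 - 35 = -42$)
$r{\left(m \right)} = -3$
$q{\left(Q,s \right)} = \frac{41}{9} + \frac{Q}{9}$ ($q{\left(Q,s \right)} = - \frac{\left(-3 - Q\right) - 38}{9} = - \frac{-41 - Q}{9} = \frac{41}{9} + \frac{Q}{9}$)
$-39373 + q{\left(174,v \right)} = -39373 + \left(\frac{41}{9} + \frac{1}{9} \cdot 174\right) = -39373 + \left(\frac{41}{9} + \frac{58}{3}\right) = -39373 + \frac{215}{9} = - \frac{354142}{9}$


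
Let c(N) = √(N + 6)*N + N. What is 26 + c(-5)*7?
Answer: -44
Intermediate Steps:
c(N) = N + N*√(6 + N) (c(N) = √(6 + N)*N + N = N*√(6 + N) + N = N + N*√(6 + N))
26 + c(-5)*7 = 26 - 5*(1 + √(6 - 5))*7 = 26 - 5*(1 + √1)*7 = 26 - 5*(1 + 1)*7 = 26 - 5*2*7 = 26 - 10*7 = 26 - 70 = -44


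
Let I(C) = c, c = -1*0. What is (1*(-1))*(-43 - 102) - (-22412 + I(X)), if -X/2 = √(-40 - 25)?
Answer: 22557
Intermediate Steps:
X = -2*I*√65 (X = -2*√(-40 - 25) = -2*I*√65 ≈ -16.125*I)
c = 0
I(C) = 0
(1*(-1))*(-43 - 102) - (-22412 + I(X)) = (1*(-1))*(-43 - 102) - (-22412 + 0) = -1*(-145) - 1*(-22412) = 145 + 22412 = 22557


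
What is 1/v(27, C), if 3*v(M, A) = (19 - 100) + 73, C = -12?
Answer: -3/8 ≈ -0.37500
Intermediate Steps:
v(M, A) = -8/3 (v(M, A) = ((19 - 100) + 73)/3 = (-81 + 73)/3 = (1/3)*(-8) = -8/3)
1/v(27, C) = 1/(-8/3) = -3/8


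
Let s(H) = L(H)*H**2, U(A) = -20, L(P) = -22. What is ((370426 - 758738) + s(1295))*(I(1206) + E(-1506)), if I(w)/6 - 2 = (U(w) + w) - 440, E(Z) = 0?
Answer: -167325484656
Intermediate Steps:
s(H) = -22*H**2
I(w) = -2748 + 6*w (I(w) = 12 + 6*((-20 + w) - 440) = 12 + 6*(-460 + w) = 12 + (-2760 + 6*w) = -2748 + 6*w)
((370426 - 758738) + s(1295))*(I(1206) + E(-1506)) = ((370426 - 758738) - 22*1295**2)*((-2748 + 6*1206) + 0) = (-388312 - 22*1677025)*((-2748 + 7236) + 0) = (-388312 - 36894550)*(4488 + 0) = -37282862*4488 = -167325484656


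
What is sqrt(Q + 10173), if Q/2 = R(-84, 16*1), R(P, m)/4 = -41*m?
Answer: 5*sqrt(197) ≈ 70.178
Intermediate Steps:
R(P, m) = -164*m (R(P, m) = 4*(-41*m) = -164*m)
Q = -5248 (Q = 2*(-2624) = -5248)
sqrt(Q + 10173) = sqrt(-5248 + 10173) = sqrt(4925) = 5*sqrt(197)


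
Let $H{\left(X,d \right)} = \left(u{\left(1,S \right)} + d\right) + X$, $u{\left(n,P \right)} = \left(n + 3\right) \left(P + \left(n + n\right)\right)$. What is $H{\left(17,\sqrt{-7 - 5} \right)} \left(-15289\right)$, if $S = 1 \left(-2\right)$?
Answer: $-259913 - 30578 i \sqrt{3} \approx -2.5991 \cdot 10^{5} - 52963.0 i$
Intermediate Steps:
$S = -2$
$u{\left(n,P \right)} = \left(3 + n\right) \left(P + 2 n\right)$
$H{\left(X,d \right)} = X + d$ ($H{\left(X,d \right)} = \left(\left(2 \cdot 1^{2} + 3 \left(-2\right) + 6 \cdot 1 - 2\right) + d\right) + X = \left(\left(2 \cdot 1 - 6 + 6 - 2\right) + d\right) + X = \left(\left(2 - 6 + 6 - 2\right) + d\right) + X = \left(0 + d\right) + X = d + X = X + d$)
$H{\left(17,\sqrt{-7 - 5} \right)} \left(-15289\right) = \left(17 + \sqrt{-7 - 5}\right) \left(-15289\right) = \left(17 + \sqrt{-12}\right) \left(-15289\right) = \left(17 + 2 i \sqrt{3}\right) \left(-15289\right) = -259913 - 30578 i \sqrt{3}$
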